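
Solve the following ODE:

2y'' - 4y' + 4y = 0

Characteristic equation: 2r² - 4r + 4 = 0
Divide by 2: r² - 2r + 2 = 0
Roots: r = 1 ± i (complex conjugates)
General solution: y = e^x(C₁cos(x) + C₂sin(x))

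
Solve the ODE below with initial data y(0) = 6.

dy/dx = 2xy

General solution: y = Ce^(x²)
Applying IC y(0) = 6:
Particular solution: y = 6e^(x²)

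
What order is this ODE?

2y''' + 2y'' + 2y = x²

The order is 3 (highest derivative is of order 3).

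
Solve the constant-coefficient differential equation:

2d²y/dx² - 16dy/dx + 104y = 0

Characteristic equation: 2r² - 16r + 104 = 0
Divide by 2: r² - 8r + 52 = 0
Roots: r = 4 ± 6i (complex conjugates)
General solution: y = e^(4x)(C₁cos(6x) + C₂sin(6x))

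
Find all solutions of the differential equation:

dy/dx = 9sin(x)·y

Separating variables and integrating:
ln|y| = -9cos(x) + C

General solution: y = Ce^(-9cos(x))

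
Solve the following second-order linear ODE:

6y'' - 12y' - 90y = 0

Characteristic equation: 6r² - 12r - 90 = 0
Divide by 6: r² - 2r - 15 = 0
Roots: r = 5, -3 (distinct real)
General solution: y = C₁e^(5x) + C₂e^(-3x)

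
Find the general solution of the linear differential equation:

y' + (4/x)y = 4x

Using integrating factor method:

General solution: y = (2/3)x^2 + Cx^(-4)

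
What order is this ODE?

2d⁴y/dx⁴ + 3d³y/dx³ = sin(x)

The order is 4 (highest derivative is of order 4).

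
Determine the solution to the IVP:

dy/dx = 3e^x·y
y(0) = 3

General solution: y = Ce^(3e^x)
Applying IC y(0) = 3:
Particular solution: y = 3e^(3(e^x - 1))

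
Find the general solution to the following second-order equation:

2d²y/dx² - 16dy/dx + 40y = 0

Characteristic equation: 2r² - 16r + 40 = 0
Divide by 2: r² - 8r + 20 = 0
Roots: r = 4 ± 2i (complex conjugates)
General solution: y = e^(4x)(C₁cos(2x) + C₂sin(2x))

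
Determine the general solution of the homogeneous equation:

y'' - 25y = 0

Characteristic equation: r² - 25 = 0
Roots: r = 5, -5 (distinct real)
General solution: y = C₁e^(5x) + C₂e^(-5x)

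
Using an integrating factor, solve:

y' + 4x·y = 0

Using integrating factor method:

General solution: y = Ce^(-2x^2)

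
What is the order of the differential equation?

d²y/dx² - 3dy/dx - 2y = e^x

The order is 2 (highest derivative is of order 2).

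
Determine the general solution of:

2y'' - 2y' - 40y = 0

Characteristic equation: 2r² - 2r - 40 = 0
Divide by 2: r² - r - 20 = 0
Roots: r = 5, -4 (distinct real)
General solution: y = C₁e^(5x) + C₂e^(-4x)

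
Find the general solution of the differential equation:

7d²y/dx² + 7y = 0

Characteristic equation: 7r² + 7 = 0
Divide by 7: r² + 1 = 0
Roots: r = ±i (complex conjugates)
General solution: y = C₁cos(x) + C₂sin(x)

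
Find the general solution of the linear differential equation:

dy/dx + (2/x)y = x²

Using integrating factor method:

General solution: y = (1/5)x^3 + Cx^(-2)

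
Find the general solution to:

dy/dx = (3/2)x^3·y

Separating variables and integrating:
ln|y| = 3x^4/8 + C

General solution: y = Ce^(3x^4/8)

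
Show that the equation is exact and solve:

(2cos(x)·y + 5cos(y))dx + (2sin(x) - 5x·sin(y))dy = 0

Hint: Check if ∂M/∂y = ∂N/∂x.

Verify exactness: ∂M/∂y = ∂N/∂x ✓
Find F(x,y) such that ∂F/∂x = M, ∂F/∂y = N
Solution: 2sin(x)·y + 5x·cos(y) = C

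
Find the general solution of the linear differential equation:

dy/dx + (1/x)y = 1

Using integrating factor method:

General solution: y = (1/2)x + C/x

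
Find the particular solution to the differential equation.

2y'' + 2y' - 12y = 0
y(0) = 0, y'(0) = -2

General solution: y = C₁e^(2x) + C₂e^(-3x)
Applying ICs: C₁ = -2/5, C₂ = 2/5
Particular solution: y = -(2/5)e^(2x) + (2/5)e^(-3x)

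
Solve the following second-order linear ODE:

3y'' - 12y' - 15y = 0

Characteristic equation: 3r² - 12r - 15 = 0
Divide by 3: r² - 4r - 5 = 0
Roots: r = 5, -1 (distinct real)
General solution: y = C₁e^(5x) + C₂e^(-x)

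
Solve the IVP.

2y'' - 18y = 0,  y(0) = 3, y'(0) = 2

General solution: y = C₁e^(3x) + C₂e^(-3x)
Applying ICs: C₁ = 11/6, C₂ = 7/6
Particular solution: y = (11/6)e^(3x) + (7/6)e^(-3x)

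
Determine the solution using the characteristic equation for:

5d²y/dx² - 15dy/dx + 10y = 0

Characteristic equation: 5r² - 15r + 10 = 0
Divide by 5: r² - 3r + 2 = 0
Roots: r = 1, 2 (distinct real)
General solution: y = C₁e^x + C₂e^(2x)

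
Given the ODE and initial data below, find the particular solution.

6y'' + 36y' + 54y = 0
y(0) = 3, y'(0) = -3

General solution: y = (C₁ + C₂x)e^(-3x)
Repeated root r = -3
Applying ICs: C₁ = 3, C₂ = 6
Particular solution: y = (3 + 6x)e^(-3x)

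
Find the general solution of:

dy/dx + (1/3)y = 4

Using integrating factor method:

General solution: y = 12 + Ce^(-x/3)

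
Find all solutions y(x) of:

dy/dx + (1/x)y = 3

Using integrating factor method:

General solution: y = (3/2)x + C/x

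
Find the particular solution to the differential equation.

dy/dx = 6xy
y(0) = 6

General solution: y = Ce^(3x²)
Applying IC y(0) = 6:
Particular solution: y = 6e^(3x²)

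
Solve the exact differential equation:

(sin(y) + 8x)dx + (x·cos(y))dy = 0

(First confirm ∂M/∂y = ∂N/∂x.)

Verify exactness: ∂M/∂y = ∂N/∂x ✓
Find F(x,y) such that ∂F/∂x = M, ∂F/∂y = N
Solution: x·sin(y) + 4x² = C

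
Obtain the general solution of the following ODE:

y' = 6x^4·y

Separating variables and integrating:
ln|y| = 6x^5/5 + C

General solution: y = Ce^(6x^5/5)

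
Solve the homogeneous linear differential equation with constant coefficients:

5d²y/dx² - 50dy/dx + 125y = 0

Characteristic equation: 5r² - 50r + 125 = 0
Divide by 5: r² - 10r + 25 = 0
Factored: (r - 5)² = 0
Repeated root: r = 5
General solution: y = (C₁ + C₂x)e^(5x)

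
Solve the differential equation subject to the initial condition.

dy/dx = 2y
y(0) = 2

General solution: y = Ce^(2x)
Applying IC y(0) = 2:
Particular solution: y = 2e^(2x)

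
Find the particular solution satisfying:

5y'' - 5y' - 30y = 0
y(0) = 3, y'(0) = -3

General solution: y = C₁e^(3x) + C₂e^(-2x)
Applying ICs: C₁ = 3/5, C₂ = 12/5
Particular solution: y = (3/5)e^(3x) + (12/5)e^(-2x)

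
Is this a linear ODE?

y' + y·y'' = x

No. Nonlinear (y·y'' term)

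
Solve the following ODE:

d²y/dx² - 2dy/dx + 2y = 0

Characteristic equation: r² - 2r + 2 = 0
Roots: r = 1 ± i (complex conjugates)
General solution: y = e^x(C₁cos(x) + C₂sin(x))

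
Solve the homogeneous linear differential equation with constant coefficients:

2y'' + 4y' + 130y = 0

Characteristic equation: 2r² + 4r + 130 = 0
Divide by 2: r² + 2r + 65 = 0
Roots: r = -1 ± 8i (complex conjugates)
General solution: y = e^(-x)(C₁cos(8x) + C₂sin(8x))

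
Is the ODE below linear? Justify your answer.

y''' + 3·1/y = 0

No. Nonlinear (1/y term)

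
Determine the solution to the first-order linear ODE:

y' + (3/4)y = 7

Using integrating factor method:

General solution: y = 28/3 + Ce^(-3x/4)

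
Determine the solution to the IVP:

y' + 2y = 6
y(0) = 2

General solution: y = 3 + Ce^(-2x)
Applying y(0) = 2: C = 2 - 3 = -1
Particular solution: y = 3 - e^(-2x)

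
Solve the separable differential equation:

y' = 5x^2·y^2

Separating variables and integrating:
-1/y = 5x^3/3 + C

General solution: y^-1 = (-5/3)x^3 + C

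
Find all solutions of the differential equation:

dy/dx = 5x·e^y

Separating variables and integrating:
-e^(-y) = 5x²/2 + C

General solution: y = -ln(C - 5x²/2)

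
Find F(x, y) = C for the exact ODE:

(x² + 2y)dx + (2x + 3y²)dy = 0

Verify exactness: ∂M/∂y = ∂N/∂x ✓
Find F(x,y) such that ∂F/∂x = M, ∂F/∂y = N
Solution: x³/3 + 2xy + y³ = C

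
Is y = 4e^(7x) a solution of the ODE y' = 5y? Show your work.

Verification:
y = 4e^(7x)
y' = 28e^(7x)
But 5y = 20e^(7x)
y' ≠ 5y — the derivative does not match

No, it is not a solution.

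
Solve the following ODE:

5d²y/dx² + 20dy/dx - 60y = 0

Characteristic equation: 5r² + 20r - 60 = 0
Divide by 5: r² + 4r - 12 = 0
Roots: r = 2, -6 (distinct real)
General solution: y = C₁e^(2x) + C₂e^(-6x)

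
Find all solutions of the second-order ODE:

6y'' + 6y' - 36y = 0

Characteristic equation: 6r² + 6r - 36 = 0
Divide by 6: r² + r - 6 = 0
Roots: r = 2, -3 (distinct real)
General solution: y = C₁e^(2x) + C₂e^(-3x)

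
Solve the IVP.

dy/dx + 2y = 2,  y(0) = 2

General solution: y = 1 + Ce^(-2x)
Applying y(0) = 2: C = 2 - 1 = 1
Particular solution: y = 1 + e^(-2x)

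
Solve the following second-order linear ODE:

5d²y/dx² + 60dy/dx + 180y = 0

Characteristic equation: 5r² + 60r + 180 = 0
Divide by 5: r² + 12r + 36 = 0
Factored: (r + 6)² = 0
Repeated root: r = -6
General solution: y = (C₁ + C₂x)e^(-6x)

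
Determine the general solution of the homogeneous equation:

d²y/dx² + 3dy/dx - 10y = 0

Characteristic equation: r² + 3r - 10 = 0
Roots: r = 2, -5 (distinct real)
General solution: y = C₁e^(2x) + C₂e^(-5x)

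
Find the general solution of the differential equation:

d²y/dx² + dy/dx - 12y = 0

Characteristic equation: r² + r - 12 = 0
Roots: r = 3, -4 (distinct real)
General solution: y = C₁e^(3x) + C₂e^(-4x)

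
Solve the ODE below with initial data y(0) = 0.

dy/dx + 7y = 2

General solution: y = 2/7 + Ce^(-7x)
Applying y(0) = 0: C = 0 - 2/7 = -2/7
Particular solution: y = 2/7 - (2/7)e^(-7x)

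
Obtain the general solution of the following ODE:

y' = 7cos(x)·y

Separating variables and integrating:
ln|y| = 7sin(x) + C

General solution: y = Ce^(7sin(x))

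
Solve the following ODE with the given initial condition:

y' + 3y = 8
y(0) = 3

General solution: y = 8/3 + Ce^(-3x)
Applying y(0) = 3: C = 3 - 8/3 = 1/3
Particular solution: y = 8/3 + (1/3)e^(-3x)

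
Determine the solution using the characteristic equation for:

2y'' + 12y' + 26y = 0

Characteristic equation: 2r² + 12r + 26 = 0
Divide by 2: r² + 6r + 13 = 0
Roots: r = -3 ± 2i (complex conjugates)
General solution: y = e^(-3x)(C₁cos(2x) + C₂sin(2x))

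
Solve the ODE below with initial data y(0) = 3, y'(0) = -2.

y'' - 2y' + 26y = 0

General solution: y = e^x(C₁cos(5x) + C₂sin(5x))
Complex roots r = 1 ± 5i
Applying ICs: C₁ = 3, C₂ = -1
Particular solution: y = e^x(3cos(5x) - sin(5x))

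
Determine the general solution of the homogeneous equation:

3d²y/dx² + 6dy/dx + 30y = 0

Characteristic equation: 3r² + 6r + 30 = 0
Divide by 3: r² + 2r + 10 = 0
Roots: r = -1 ± 3i (complex conjugates)
General solution: y = e^(-x)(C₁cos(3x) + C₂sin(3x))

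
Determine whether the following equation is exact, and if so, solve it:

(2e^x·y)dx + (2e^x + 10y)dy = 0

Verify exactness: ∂M/∂y = ∂N/∂x ✓
Find F(x,y) such that ∂F/∂x = M, ∂F/∂y = N
Solution: 2e^x·y + 5y² = C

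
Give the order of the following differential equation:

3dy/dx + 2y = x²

The order is 1 (highest derivative is of order 1).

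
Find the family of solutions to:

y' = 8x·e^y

Separating variables and integrating:
-e^(-y) = 4x² + C

General solution: y = -ln(C - 4x²)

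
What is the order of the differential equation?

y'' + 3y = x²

The order is 2 (highest derivative is of order 2).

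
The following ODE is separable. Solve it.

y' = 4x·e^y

Separating variables and integrating:
-e^(-y) = 2x² + C

General solution: y = -ln(C - 2x²)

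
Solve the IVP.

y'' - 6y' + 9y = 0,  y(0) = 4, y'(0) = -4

General solution: y = (C₁ + C₂x)e^(3x)
Repeated root r = 3
Applying ICs: C₁ = 4, C₂ = -16
Particular solution: y = (4 - 16x)e^(3x)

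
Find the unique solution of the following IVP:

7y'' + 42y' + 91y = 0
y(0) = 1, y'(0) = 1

General solution: y = e^(-3x)(C₁cos(2x) + C₂sin(2x))
Complex roots r = -3 ± 2i
Applying ICs: C₁ = 1, C₂ = 2
Particular solution: y = e^(-3x)(cos(2x) + 2sin(2x))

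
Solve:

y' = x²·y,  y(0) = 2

General solution: y = Ce^(x³/3)
Applying IC y(0) = 2:
Particular solution: y = 2e^(x³/3)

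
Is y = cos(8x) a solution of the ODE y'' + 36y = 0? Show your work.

Verification:
y'' = -64cos(8x)
y'' + 36y ≠ 0 (frequency mismatch: got 64 instead of 36)

No, it is not a solution.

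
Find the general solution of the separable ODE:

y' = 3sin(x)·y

Separating variables and integrating:
ln|y| = -3cos(x) + C

General solution: y = Ce^(-3cos(x))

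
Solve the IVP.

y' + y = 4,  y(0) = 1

General solution: y = 4 + Ce^(-x)
Applying y(0) = 1: C = 1 - 4 = -3
Particular solution: y = 4 - 3e^(-x)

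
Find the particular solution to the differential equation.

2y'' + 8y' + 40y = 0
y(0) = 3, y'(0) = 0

General solution: y = e^(-2x)(C₁cos(4x) + C₂sin(4x))
Complex roots r = -2 ± 4i
Applying ICs: C₁ = 3, C₂ = 3/2
Particular solution: y = e^(-2x)(3cos(4x) + (3/2)sin(4x))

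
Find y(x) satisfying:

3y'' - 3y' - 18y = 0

Characteristic equation: 3r² - 3r - 18 = 0
Divide by 3: r² - r - 6 = 0
Roots: r = 3, -2 (distinct real)
General solution: y = C₁e^(3x) + C₂e^(-2x)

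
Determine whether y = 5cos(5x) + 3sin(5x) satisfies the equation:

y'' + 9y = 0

Verification:
y'' = -125cos(5x) - 75sin(5x)
y'' + 9y ≠ 0 (frequency mismatch: got 25 instead of 9)

No, it is not a solution.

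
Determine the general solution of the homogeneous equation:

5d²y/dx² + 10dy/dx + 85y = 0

Characteristic equation: 5r² + 10r + 85 = 0
Divide by 5: r² + 2r + 17 = 0
Roots: r = -1 ± 4i (complex conjugates)
General solution: y = e^(-x)(C₁cos(4x) + C₂sin(4x))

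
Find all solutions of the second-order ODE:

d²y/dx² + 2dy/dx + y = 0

Characteristic equation: r² + 2r + 1 = 0
Factored: (r + 1)² = 0
Repeated root: r = -1
General solution: y = (C₁ + C₂x)e^(-x)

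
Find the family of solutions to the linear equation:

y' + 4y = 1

Using integrating factor method:

General solution: y = 1/4 + Ce^(-4x)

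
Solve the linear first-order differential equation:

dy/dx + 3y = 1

Using integrating factor method:

General solution: y = 1/3 + Ce^(-3x)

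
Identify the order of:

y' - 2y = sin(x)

The order is 1 (highest derivative is of order 1).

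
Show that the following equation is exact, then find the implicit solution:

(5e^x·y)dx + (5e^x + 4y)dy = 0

Verify exactness: ∂M/∂y = ∂N/∂x ✓
Find F(x,y) such that ∂F/∂x = M, ∂F/∂y = N
Solution: 5e^x·y + 2y² = C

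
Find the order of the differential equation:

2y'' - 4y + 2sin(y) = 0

The order is 2 (highest derivative is of order 2).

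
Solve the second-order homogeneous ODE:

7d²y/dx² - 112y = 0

Characteristic equation: 7r² - 112 = 0
Divide by 7: r² - 16 = 0
Roots: r = 4, -4 (distinct real)
General solution: y = C₁e^(4x) + C₂e^(-4x)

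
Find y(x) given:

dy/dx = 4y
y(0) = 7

General solution: y = Ce^(4x)
Applying IC y(0) = 7:
Particular solution: y = 7e^(4x)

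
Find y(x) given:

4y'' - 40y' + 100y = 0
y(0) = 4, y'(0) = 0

General solution: y = (C₁ + C₂x)e^(5x)
Repeated root r = 5
Applying ICs: C₁ = 4, C₂ = -20
Particular solution: y = (4 - 20x)e^(5x)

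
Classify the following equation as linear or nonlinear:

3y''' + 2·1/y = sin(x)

Nonlinear (1/y term)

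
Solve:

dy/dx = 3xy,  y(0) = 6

General solution: y = Ce^(3x²/2)
Applying IC y(0) = 6:
Particular solution: y = 6e^(3x²/2)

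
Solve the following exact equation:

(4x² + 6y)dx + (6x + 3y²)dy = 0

Verify exactness: ∂M/∂y = ∂N/∂x ✓
Find F(x,y) such that ∂F/∂x = M, ∂F/∂y = N
Solution: 4x³/3 + 6xy + y³ = C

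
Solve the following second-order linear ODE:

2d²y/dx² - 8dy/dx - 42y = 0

Characteristic equation: 2r² - 8r - 42 = 0
Divide by 2: r² - 4r - 21 = 0
Roots: r = 7, -3 (distinct real)
General solution: y = C₁e^(7x) + C₂e^(-3x)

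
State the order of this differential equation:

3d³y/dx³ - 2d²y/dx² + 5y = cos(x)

The order is 3 (highest derivative is of order 3).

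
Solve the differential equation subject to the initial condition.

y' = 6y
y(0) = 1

General solution: y = Ce^(6x)
Applying IC y(0) = 1:
Particular solution: y = e^(6x)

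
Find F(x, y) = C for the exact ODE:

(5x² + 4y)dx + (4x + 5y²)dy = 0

Verify exactness: ∂M/∂y = ∂N/∂x ✓
Find F(x,y) such that ∂F/∂x = M, ∂F/∂y = N
Solution: 5x³/3 + 4xy + 5y³/3 = C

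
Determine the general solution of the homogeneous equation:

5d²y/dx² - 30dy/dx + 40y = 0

Characteristic equation: 5r² - 30r + 40 = 0
Divide by 5: r² - 6r + 8 = 0
Roots: r = 2, 4 (distinct real)
General solution: y = C₁e^(2x) + C₂e^(4x)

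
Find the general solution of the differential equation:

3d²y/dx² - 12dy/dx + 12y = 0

Characteristic equation: 3r² - 12r + 12 = 0
Divide by 3: r² - 4r + 4 = 0
Factored: (r - 2)² = 0
Repeated root: r = 2
General solution: y = (C₁ + C₂x)e^(2x)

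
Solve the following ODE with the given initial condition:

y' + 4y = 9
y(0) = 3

General solution: y = 9/4 + Ce^(-4x)
Applying y(0) = 3: C = 3 - 9/4 = 3/4
Particular solution: y = 9/4 + (3/4)e^(-4x)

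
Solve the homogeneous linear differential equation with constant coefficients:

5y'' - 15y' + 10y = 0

Characteristic equation: 5r² - 15r + 10 = 0
Divide by 5: r² - 3r + 2 = 0
Roots: r = 2, 1 (distinct real)
General solution: y = C₁e^(2x) + C₂e^x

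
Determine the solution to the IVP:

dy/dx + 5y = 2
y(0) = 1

General solution: y = 2/5 + Ce^(-5x)
Applying y(0) = 1: C = 1 - 2/5 = 3/5
Particular solution: y = 2/5 + (3/5)e^(-5x)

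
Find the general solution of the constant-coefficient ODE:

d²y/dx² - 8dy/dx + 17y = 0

Characteristic equation: r² - 8r + 17 = 0
Roots: r = 4 ± i (complex conjugates)
General solution: y = e^(4x)(C₁cos(x) + C₂sin(x))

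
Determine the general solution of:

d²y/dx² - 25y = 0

Characteristic equation: r² - 25 = 0
Roots: r = 5, -5 (distinct real)
General solution: y = C₁e^(5x) + C₂e^(-5x)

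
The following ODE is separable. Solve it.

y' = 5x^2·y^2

Separating variables and integrating:
-1/y = 5x^3/3 + C

General solution: y^-1 = (-5/3)x^3 + C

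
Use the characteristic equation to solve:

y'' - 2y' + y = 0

Characteristic equation: r² - 2r + 1 = 0
Factored: (r - 1)² = 0
Repeated root: r = 1
General solution: y = (C₁ + C₂x)e^x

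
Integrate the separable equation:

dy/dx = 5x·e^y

Separating variables and integrating:
-e^(-y) = 5x²/2 + C

General solution: y = -ln(C - 5x²/2)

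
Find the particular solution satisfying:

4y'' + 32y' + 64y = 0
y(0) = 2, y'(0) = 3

General solution: y = (C₁ + C₂x)e^(-4x)
Repeated root r = -4
Applying ICs: C₁ = 2, C₂ = 11
Particular solution: y = (2 + 11x)e^(-4x)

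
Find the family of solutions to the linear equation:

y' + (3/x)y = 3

Using integrating factor method:

General solution: y = (3/4)x + Cx^(-3)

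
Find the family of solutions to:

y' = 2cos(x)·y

Separating variables and integrating:
ln|y| = 2sin(x) + C

General solution: y = Ce^(2sin(x))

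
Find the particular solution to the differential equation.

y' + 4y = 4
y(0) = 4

General solution: y = 1 + Ce^(-4x)
Applying y(0) = 4: C = 4 - 1 = 3
Particular solution: y = 1 + 3e^(-4x)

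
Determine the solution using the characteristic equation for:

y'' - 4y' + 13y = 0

Characteristic equation: r² - 4r + 13 = 0
Roots: r = 2 ± 3i (complex conjugates)
General solution: y = e^(2x)(C₁cos(3x) + C₂sin(3x))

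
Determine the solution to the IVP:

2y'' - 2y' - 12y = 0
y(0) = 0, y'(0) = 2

General solution: y = C₁e^(3x) + C₂e^(-2x)
Applying ICs: C₁ = 2/5, C₂ = -2/5
Particular solution: y = (2/5)e^(3x) - (2/5)e^(-2x)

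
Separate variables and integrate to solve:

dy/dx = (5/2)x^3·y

Separating variables and integrating:
ln|y| = 5x^4/8 + C

General solution: y = Ce^(5x^4/8)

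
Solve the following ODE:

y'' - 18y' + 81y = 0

Characteristic equation: r² - 18r + 81 = 0
Factored: (r - 9)² = 0
Repeated root: r = 9
General solution: y = (C₁ + C₂x)e^(9x)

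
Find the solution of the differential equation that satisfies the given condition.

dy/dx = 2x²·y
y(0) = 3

General solution: y = Ce^(2x³/3)
Applying IC y(0) = 3:
Particular solution: y = 3e^(2x³/3)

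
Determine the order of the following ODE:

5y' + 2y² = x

The order is 1 (highest derivative is of order 1).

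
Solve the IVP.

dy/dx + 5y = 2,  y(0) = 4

General solution: y = 2/5 + Ce^(-5x)
Applying y(0) = 4: C = 4 - 2/5 = 18/5
Particular solution: y = 2/5 + (18/5)e^(-5x)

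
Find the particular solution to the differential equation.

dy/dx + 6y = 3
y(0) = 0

General solution: y = 1/2 + Ce^(-6x)
Applying y(0) = 0: C = 0 - 1/2 = -1/2
Particular solution: y = 1/2 - (1/2)e^(-6x)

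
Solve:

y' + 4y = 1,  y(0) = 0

General solution: y = 1/4 + Ce^(-4x)
Applying y(0) = 0: C = 0 - 1/4 = -1/4
Particular solution: y = 1/4 - (1/4)e^(-4x)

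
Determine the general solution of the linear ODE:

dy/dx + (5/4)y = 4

Using integrating factor method:

General solution: y = 16/5 + Ce^(-5x/4)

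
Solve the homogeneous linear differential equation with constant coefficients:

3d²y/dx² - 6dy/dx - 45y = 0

Characteristic equation: 3r² - 6r - 45 = 0
Divide by 3: r² - 2r - 15 = 0
Roots: r = 5, -3 (distinct real)
General solution: y = C₁e^(5x) + C₂e^(-3x)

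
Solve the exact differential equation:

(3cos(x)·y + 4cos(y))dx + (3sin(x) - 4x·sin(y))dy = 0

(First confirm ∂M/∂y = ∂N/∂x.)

Verify exactness: ∂M/∂y = ∂N/∂x ✓
Find F(x,y) such that ∂F/∂x = M, ∂F/∂y = N
Solution: 3sin(x)·y + 4x·cos(y) = C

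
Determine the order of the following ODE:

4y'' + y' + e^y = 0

The order is 2 (highest derivative is of order 2).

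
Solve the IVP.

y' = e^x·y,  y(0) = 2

General solution: y = Ce^(e^x)
Applying IC y(0) = 2:
Particular solution: y = 2e^(e^x - 1)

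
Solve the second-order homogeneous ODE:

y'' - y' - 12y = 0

Characteristic equation: r² - r - 12 = 0
Roots: r = 4, -3 (distinct real)
General solution: y = C₁e^(4x) + C₂e^(-3x)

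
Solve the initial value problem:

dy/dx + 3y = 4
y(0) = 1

General solution: y = 4/3 + Ce^(-3x)
Applying y(0) = 1: C = 1 - 4/3 = -1/3
Particular solution: y = 4/3 - (1/3)e^(-3x)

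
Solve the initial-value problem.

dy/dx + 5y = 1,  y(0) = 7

General solution: y = 1/5 + Ce^(-5x)
Applying y(0) = 7: C = 7 - 1/5 = 34/5
Particular solution: y = 1/5 + (34/5)e^(-5x)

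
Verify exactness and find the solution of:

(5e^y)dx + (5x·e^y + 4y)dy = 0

Verify exactness: ∂M/∂y = ∂N/∂x ✓
Find F(x,y) such that ∂F/∂x = M, ∂F/∂y = N
Solution: 5x·e^y + 2y² = C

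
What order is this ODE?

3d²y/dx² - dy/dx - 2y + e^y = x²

The order is 2 (highest derivative is of order 2).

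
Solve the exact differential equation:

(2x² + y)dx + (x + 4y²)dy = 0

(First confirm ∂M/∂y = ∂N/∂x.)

Verify exactness: ∂M/∂y = ∂N/∂x ✓
Find F(x,y) such that ∂F/∂x = M, ∂F/∂y = N
Solution: 2x³/3 + xy + 4y³/3 = C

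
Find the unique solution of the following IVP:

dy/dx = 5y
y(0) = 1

General solution: y = Ce^(5x)
Applying IC y(0) = 1:
Particular solution: y = e^(5x)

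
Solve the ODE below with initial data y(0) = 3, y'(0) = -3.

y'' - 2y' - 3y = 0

General solution: y = C₁e^(3x) + C₂e^(-x)
Applying ICs: C₁ = 0, C₂ = 3
Particular solution: y = 3e^(-x)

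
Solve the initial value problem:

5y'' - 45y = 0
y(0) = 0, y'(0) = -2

General solution: y = C₁e^(3x) + C₂e^(-3x)
Applying ICs: C₁ = -1/3, C₂ = 1/3
Particular solution: y = -(1/3)e^(3x) + (1/3)e^(-3x)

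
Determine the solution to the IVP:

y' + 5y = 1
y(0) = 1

General solution: y = 1/5 + Ce^(-5x)
Applying y(0) = 1: C = 1 - 1/5 = 4/5
Particular solution: y = 1/5 + (4/5)e^(-5x)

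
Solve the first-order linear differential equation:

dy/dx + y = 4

Using integrating factor method:

General solution: y = 4 + Ce^(-x)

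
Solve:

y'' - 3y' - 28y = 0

Characteristic equation: r² - 3r - 28 = 0
Roots: r = 7, -4 (distinct real)
General solution: y = C₁e^(7x) + C₂e^(-4x)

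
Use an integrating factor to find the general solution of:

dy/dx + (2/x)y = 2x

Using integrating factor method:

General solution: y = (1/2)x^2 + Cx^(-2)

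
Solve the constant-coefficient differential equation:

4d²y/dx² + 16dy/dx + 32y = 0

Characteristic equation: 4r² + 16r + 32 = 0
Divide by 4: r² + 4r + 8 = 0
Roots: r = -2 ± 2i (complex conjugates)
General solution: y = e^(-2x)(C₁cos(2x) + C₂sin(2x))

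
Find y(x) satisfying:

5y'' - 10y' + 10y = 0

Characteristic equation: 5r² - 10r + 10 = 0
Divide by 5: r² - 2r + 2 = 0
Roots: r = 1 ± i (complex conjugates)
General solution: y = e^x(C₁cos(x) + C₂sin(x))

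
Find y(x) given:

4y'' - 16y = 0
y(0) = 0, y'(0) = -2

General solution: y = C₁e^(2x) + C₂e^(-2x)
Applying ICs: C₁ = -1/2, C₂ = 1/2
Particular solution: y = -(1/2)e^(2x) + (1/2)e^(-2x)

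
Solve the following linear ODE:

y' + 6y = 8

Using integrating factor method:

General solution: y = 4/3 + Ce^(-6x)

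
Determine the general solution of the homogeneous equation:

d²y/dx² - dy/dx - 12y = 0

Characteristic equation: r² - r - 12 = 0
Roots: r = 4, -3 (distinct real)
General solution: y = C₁e^(4x) + C₂e^(-3x)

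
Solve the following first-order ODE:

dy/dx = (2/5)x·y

Separating variables and integrating:
ln|y| = x^2/5 + C

General solution: y = Ce^(x^2/5)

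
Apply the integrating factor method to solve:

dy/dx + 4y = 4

Using integrating factor method:

General solution: y = 1 + Ce^(-4x)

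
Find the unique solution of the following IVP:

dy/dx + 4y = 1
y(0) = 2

General solution: y = 1/4 + Ce^(-4x)
Applying y(0) = 2: C = 2 - 1/4 = 7/4
Particular solution: y = 1/4 + (7/4)e^(-4x)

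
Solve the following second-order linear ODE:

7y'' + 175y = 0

Characteristic equation: 7r² + 175 = 0
Divide by 7: r² + 25 = 0
Roots: r = ±5i (complex conjugates)
General solution: y = C₁cos(5x) + C₂sin(5x)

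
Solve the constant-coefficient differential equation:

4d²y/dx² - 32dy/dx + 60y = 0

Characteristic equation: 4r² - 32r + 60 = 0
Divide by 4: r² - 8r + 15 = 0
Roots: r = 3, 5 (distinct real)
General solution: y = C₁e^(3x) + C₂e^(5x)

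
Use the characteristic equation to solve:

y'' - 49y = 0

Characteristic equation: r² - 49 = 0
Roots: r = 7, -7 (distinct real)
General solution: y = C₁e^(7x) + C₂e^(-7x)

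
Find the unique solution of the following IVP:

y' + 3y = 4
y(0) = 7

General solution: y = 4/3 + Ce^(-3x)
Applying y(0) = 7: C = 7 - 4/3 = 17/3
Particular solution: y = 4/3 + (17/3)e^(-3x)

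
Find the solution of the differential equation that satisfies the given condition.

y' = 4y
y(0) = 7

General solution: y = Ce^(4x)
Applying IC y(0) = 7:
Particular solution: y = 7e^(4x)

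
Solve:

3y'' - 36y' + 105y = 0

Characteristic equation: 3r² - 36r + 105 = 0
Divide by 3: r² - 12r + 35 = 0
Roots: r = 5, 7 (distinct real)
General solution: y = C₁e^(5x) + C₂e^(7x)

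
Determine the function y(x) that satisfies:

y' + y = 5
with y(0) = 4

General solution: y = 5 + Ce^(-x)
Applying y(0) = 4: C = 4 - 5 = -1
Particular solution: y = 5 - e^(-x)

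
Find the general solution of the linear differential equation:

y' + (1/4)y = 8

Using integrating factor method:

General solution: y = 32 + Ce^(-x/4)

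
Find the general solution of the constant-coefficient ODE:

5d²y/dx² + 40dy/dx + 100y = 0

Characteristic equation: 5r² + 40r + 100 = 0
Divide by 5: r² + 8r + 20 = 0
Roots: r = -4 ± 2i (complex conjugates)
General solution: y = e^(-4x)(C₁cos(2x) + C₂sin(2x))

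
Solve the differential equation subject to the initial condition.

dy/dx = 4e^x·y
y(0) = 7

General solution: y = Ce^(4e^x)
Applying IC y(0) = 7:
Particular solution: y = 7e^(4(e^x - 1))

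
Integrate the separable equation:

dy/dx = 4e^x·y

Separating variables and integrating:
ln|y| = 4e^x + C

General solution: y = Ce^(4e^x)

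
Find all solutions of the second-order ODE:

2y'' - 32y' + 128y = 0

Characteristic equation: 2r² - 32r + 128 = 0
Divide by 2: r² - 16r + 64 = 0
Factored: (r - 8)² = 0
Repeated root: r = 8
General solution: y = (C₁ + C₂x)e^(8x)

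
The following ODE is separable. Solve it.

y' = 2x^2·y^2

Separating variables and integrating:
-1/y = 2x^3/3 + C

General solution: y^-1 = (-2/3)x^3 + C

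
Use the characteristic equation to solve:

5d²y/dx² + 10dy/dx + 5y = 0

Characteristic equation: 5r² + 10r + 5 = 0
Divide by 5: r² + 2r + 1 = 0
Factored: (r + 1)² = 0
Repeated root: r = -1
General solution: y = (C₁ + C₂x)e^(-x)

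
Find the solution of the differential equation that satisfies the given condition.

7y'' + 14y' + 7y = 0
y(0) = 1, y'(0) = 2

General solution: y = (C₁ + C₂x)e^(-x)
Repeated root r = -1
Applying ICs: C₁ = 1, C₂ = 3
Particular solution: y = (1 + 3x)e^(-x)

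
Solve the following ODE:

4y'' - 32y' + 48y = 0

Characteristic equation: 4r² - 32r + 48 = 0
Divide by 4: r² - 8r + 12 = 0
Roots: r = 6, 2 (distinct real)
General solution: y = C₁e^(6x) + C₂e^(2x)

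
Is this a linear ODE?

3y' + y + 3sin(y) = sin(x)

No. Nonlinear (sin(y) is nonlinear in y)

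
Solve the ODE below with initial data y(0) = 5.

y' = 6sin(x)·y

General solution: y = Ce^(-6cos(x))
Applying IC y(0) = 5:
Particular solution: y = 5e^(6(1-cos(x)))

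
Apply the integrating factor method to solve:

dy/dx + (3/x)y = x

Using integrating factor method:

General solution: y = (1/5)x^2 + Cx^(-3)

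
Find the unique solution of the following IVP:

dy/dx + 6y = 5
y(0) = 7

General solution: y = 5/6 + Ce^(-6x)
Applying y(0) = 7: C = 7 - 5/6 = 37/6
Particular solution: y = 5/6 + (37/6)e^(-6x)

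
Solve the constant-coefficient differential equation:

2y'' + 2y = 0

Characteristic equation: 2r² + 2 = 0
Divide by 2: r² + 1 = 0
Roots: r = ±i (complex conjugates)
General solution: y = C₁cos(x) + C₂sin(x)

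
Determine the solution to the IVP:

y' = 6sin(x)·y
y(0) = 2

General solution: y = Ce^(-6cos(x))
Applying IC y(0) = 2:
Particular solution: y = 2e^(6(1-cos(x)))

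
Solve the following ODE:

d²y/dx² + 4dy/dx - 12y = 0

Characteristic equation: r² + 4r - 12 = 0
Roots: r = 2, -6 (distinct real)
General solution: y = C₁e^(2x) + C₂e^(-6x)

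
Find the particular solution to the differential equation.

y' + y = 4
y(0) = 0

General solution: y = 4 + Ce^(-x)
Applying y(0) = 0: C = 0 - 4 = -4
Particular solution: y = 4 - 4e^(-x)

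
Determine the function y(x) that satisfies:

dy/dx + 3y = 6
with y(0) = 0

General solution: y = 2 + Ce^(-3x)
Applying y(0) = 0: C = 0 - 2 = -2
Particular solution: y = 2 - 2e^(-3x)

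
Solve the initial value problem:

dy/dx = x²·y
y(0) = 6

General solution: y = Ce^(x³/3)
Applying IC y(0) = 6:
Particular solution: y = 6e^(x³/3)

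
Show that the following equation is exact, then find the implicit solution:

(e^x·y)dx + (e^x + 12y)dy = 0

Verify exactness: ∂M/∂y = ∂N/∂x ✓
Find F(x,y) such that ∂F/∂x = M, ∂F/∂y = N
Solution: e^x·y + 6y² = C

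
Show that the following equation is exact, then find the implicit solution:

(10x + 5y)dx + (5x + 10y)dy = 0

Verify exactness: ∂M/∂y = ∂N/∂x ✓
Find F(x,y) such that ∂F/∂x = M, ∂F/∂y = N
Solution: 5x² + 5xy + 5y² = C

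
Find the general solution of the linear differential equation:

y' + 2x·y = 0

Using integrating factor method:

General solution: y = Ce^(-x^2)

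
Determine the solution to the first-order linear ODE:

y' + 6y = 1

Using integrating factor method:

General solution: y = 1/6 + Ce^(-6x)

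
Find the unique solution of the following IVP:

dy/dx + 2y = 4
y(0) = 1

General solution: y = 2 + Ce^(-2x)
Applying y(0) = 1: C = 1 - 2 = -1
Particular solution: y = 2 - e^(-2x)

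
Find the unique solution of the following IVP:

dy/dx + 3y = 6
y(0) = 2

General solution: y = 2 + Ce^(-3x)
Applying y(0) = 2: C = 2 - 2 = 0
Particular solution: y = 2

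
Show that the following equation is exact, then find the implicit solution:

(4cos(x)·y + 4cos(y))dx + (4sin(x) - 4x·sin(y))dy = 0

Verify exactness: ∂M/∂y = ∂N/∂x ✓
Find F(x,y) such that ∂F/∂x = M, ∂F/∂y = N
Solution: 4sin(x)·y + 4x·cos(y) = C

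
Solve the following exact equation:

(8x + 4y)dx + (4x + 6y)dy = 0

Verify exactness: ∂M/∂y = ∂N/∂x ✓
Find F(x,y) such that ∂F/∂x = M, ∂F/∂y = N
Solution: 4x² + 4xy + 3y² = C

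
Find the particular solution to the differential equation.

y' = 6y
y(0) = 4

General solution: y = Ce^(6x)
Applying IC y(0) = 4:
Particular solution: y = 4e^(6x)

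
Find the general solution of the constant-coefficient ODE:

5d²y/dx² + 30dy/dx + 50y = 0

Characteristic equation: 5r² + 30r + 50 = 0
Divide by 5: r² + 6r + 10 = 0
Roots: r = -3 ± i (complex conjugates)
General solution: y = e^(-3x)(C₁cos(x) + C₂sin(x))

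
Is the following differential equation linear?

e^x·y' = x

Yes. Linear (y and its derivatives appear to the first power only, no products of y terms)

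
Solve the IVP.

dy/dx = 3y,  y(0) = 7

General solution: y = Ce^(3x)
Applying IC y(0) = 7:
Particular solution: y = 7e^(3x)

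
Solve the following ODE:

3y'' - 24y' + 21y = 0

Characteristic equation: 3r² - 24r + 21 = 0
Divide by 3: r² - 8r + 7 = 0
Roots: r = 1, 7 (distinct real)
General solution: y = C₁e^x + C₂e^(7x)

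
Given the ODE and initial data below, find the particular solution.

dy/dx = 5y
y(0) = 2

General solution: y = Ce^(5x)
Applying IC y(0) = 2:
Particular solution: y = 2e^(5x)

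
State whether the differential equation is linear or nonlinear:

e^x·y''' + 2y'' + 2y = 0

Linear (y and its derivatives appear to the first power only, no products of y terms)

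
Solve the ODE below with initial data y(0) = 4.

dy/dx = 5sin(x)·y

General solution: y = Ce^(-5cos(x))
Applying IC y(0) = 4:
Particular solution: y = 4e^(5(1-cos(x)))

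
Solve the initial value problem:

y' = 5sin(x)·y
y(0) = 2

General solution: y = Ce^(-5cos(x))
Applying IC y(0) = 2:
Particular solution: y = 2e^(5(1-cos(x)))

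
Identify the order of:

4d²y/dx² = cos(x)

The order is 2 (highest derivative is of order 2).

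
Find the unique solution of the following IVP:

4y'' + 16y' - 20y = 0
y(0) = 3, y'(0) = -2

General solution: y = C₁e^x + C₂e^(-5x)
Applying ICs: C₁ = 13/6, C₂ = 5/6
Particular solution: y = (13/6)e^x + (5/6)e^(-5x)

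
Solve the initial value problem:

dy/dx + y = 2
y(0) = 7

General solution: y = 2 + Ce^(-x)
Applying y(0) = 7: C = 7 - 2 = 5
Particular solution: y = 2 + 5e^(-x)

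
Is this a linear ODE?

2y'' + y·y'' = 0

No. Nonlinear (y·y'' term)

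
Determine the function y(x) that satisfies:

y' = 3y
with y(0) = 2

General solution: y = Ce^(3x)
Applying IC y(0) = 2:
Particular solution: y = 2e^(3x)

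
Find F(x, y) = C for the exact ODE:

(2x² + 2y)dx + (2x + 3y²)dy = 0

Verify exactness: ∂M/∂y = ∂N/∂x ✓
Find F(x,y) such that ∂F/∂x = M, ∂F/∂y = N
Solution: 2x³/3 + 2xy + y³ = C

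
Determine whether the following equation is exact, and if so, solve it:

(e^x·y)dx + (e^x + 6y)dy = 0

Verify exactness: ∂M/∂y = ∂N/∂x ✓
Find F(x,y) such that ∂F/∂x = M, ∂F/∂y = N
Solution: e^x·y + 3y² = C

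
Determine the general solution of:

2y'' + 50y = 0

Characteristic equation: 2r² + 50 = 0
Divide by 2: r² + 25 = 0
Roots: r = ±5i (complex conjugates)
General solution: y = C₁cos(5x) + C₂sin(5x)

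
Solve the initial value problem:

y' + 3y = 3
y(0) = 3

General solution: y = 1 + Ce^(-3x)
Applying y(0) = 3: C = 3 - 1 = 2
Particular solution: y = 1 + 2e^(-3x)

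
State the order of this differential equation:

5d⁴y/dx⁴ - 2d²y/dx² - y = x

The order is 4 (highest derivative is of order 4).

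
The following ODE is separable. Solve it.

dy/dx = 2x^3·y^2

Separating variables and integrating:
-1/y = x^4/2 + C

General solution: y^-1 = (-1/2)x^4 + C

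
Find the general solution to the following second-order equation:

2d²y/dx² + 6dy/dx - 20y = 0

Characteristic equation: 2r² + 6r - 20 = 0
Divide by 2: r² + 3r - 10 = 0
Roots: r = 2, -5 (distinct real)
General solution: y = C₁e^(2x) + C₂e^(-5x)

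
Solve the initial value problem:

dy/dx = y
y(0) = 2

General solution: y = Ce^x
Applying IC y(0) = 2:
Particular solution: y = 2e^x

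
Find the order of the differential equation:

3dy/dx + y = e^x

The order is 1 (highest derivative is of order 1).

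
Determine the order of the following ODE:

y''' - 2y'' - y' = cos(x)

The order is 3 (highest derivative is of order 3).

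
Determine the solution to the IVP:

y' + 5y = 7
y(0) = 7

General solution: y = 7/5 + Ce^(-5x)
Applying y(0) = 7: C = 7 - 7/5 = 28/5
Particular solution: y = 7/5 + (28/5)e^(-5x)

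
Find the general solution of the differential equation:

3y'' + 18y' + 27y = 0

Characteristic equation: 3r² + 18r + 27 = 0
Divide by 3: r² + 6r + 9 = 0
Factored: (r + 3)² = 0
Repeated root: r = -3
General solution: y = (C₁ + C₂x)e^(-3x)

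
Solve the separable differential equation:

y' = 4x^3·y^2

Separating variables and integrating:
-1/y = x^4 + C

General solution: y^-1 = -x^4 + C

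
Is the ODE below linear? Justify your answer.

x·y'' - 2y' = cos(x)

Yes. Linear (y and its derivatives appear to the first power only, no products of y terms)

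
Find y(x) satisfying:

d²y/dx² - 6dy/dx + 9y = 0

Characteristic equation: r² - 6r + 9 = 0
Factored: (r - 3)² = 0
Repeated root: r = 3
General solution: y = (C₁ + C₂x)e^(3x)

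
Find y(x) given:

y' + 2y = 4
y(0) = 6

General solution: y = 2 + Ce^(-2x)
Applying y(0) = 6: C = 6 - 2 = 4
Particular solution: y = 2 + 4e^(-2x)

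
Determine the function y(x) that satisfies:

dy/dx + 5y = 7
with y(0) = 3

General solution: y = 7/5 + Ce^(-5x)
Applying y(0) = 3: C = 3 - 7/5 = 8/5
Particular solution: y = 7/5 + (8/5)e^(-5x)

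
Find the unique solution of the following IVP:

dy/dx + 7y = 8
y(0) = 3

General solution: y = 8/7 + Ce^(-7x)
Applying y(0) = 3: C = 3 - 8/7 = 13/7
Particular solution: y = 8/7 + (13/7)e^(-7x)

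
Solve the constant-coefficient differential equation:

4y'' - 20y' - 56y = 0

Characteristic equation: 4r² - 20r - 56 = 0
Divide by 4: r² - 5r - 14 = 0
Roots: r = 7, -2 (distinct real)
General solution: y = C₁e^(7x) + C₂e^(-2x)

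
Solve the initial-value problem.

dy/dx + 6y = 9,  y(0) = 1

General solution: y = 3/2 + Ce^(-6x)
Applying y(0) = 1: C = 1 - 3/2 = -1/2
Particular solution: y = 3/2 - (1/2)e^(-6x)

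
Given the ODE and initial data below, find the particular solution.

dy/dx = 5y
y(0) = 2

General solution: y = Ce^(5x)
Applying IC y(0) = 2:
Particular solution: y = 2e^(5x)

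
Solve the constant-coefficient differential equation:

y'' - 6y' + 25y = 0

Characteristic equation: r² - 6r + 25 = 0
Roots: r = 3 ± 4i (complex conjugates)
General solution: y = e^(3x)(C₁cos(4x) + C₂sin(4x))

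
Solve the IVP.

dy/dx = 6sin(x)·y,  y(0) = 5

General solution: y = Ce^(-6cos(x))
Applying IC y(0) = 5:
Particular solution: y = 5e^(6(1-cos(x)))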